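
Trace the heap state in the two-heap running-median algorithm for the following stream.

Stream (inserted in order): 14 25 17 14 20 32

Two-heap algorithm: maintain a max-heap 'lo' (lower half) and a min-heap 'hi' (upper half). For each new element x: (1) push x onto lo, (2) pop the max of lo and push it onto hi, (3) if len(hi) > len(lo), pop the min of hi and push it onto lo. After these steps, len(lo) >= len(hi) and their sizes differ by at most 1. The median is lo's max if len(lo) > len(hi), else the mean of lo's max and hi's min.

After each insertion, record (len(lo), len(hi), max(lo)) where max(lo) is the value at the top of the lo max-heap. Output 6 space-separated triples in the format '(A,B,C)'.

Answer: (1,0,14) (1,1,14) (2,1,17) (2,2,14) (3,2,17) (3,3,17)

Derivation:
Step 1: insert 14 -> lo=[14] hi=[] -> (len(lo)=1, len(hi)=0, max(lo)=14)
Step 2: insert 25 -> lo=[14] hi=[25] -> (len(lo)=1, len(hi)=1, max(lo)=14)
Step 3: insert 17 -> lo=[14, 17] hi=[25] -> (len(lo)=2, len(hi)=1, max(lo)=17)
Step 4: insert 14 -> lo=[14, 14] hi=[17, 25] -> (len(lo)=2, len(hi)=2, max(lo)=14)
Step 5: insert 20 -> lo=[14, 14, 17] hi=[20, 25] -> (len(lo)=3, len(hi)=2, max(lo)=17)
Step 6: insert 32 -> lo=[14, 14, 17] hi=[20, 25, 32] -> (len(lo)=3, len(hi)=3, max(lo)=17)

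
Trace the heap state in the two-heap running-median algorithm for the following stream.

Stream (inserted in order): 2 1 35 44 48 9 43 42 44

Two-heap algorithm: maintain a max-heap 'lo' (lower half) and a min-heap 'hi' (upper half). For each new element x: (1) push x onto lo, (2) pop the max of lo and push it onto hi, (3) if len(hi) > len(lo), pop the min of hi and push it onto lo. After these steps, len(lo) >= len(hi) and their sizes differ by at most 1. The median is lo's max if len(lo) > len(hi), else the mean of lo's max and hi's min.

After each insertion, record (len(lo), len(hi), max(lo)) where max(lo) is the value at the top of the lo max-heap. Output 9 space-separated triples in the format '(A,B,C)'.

Answer: (1,0,2) (1,1,1) (2,1,2) (2,2,2) (3,2,35) (3,3,9) (4,3,35) (4,4,35) (5,4,42)

Derivation:
Step 1: insert 2 -> lo=[2] hi=[] -> (len(lo)=1, len(hi)=0, max(lo)=2)
Step 2: insert 1 -> lo=[1] hi=[2] -> (len(lo)=1, len(hi)=1, max(lo)=1)
Step 3: insert 35 -> lo=[1, 2] hi=[35] -> (len(lo)=2, len(hi)=1, max(lo)=2)
Step 4: insert 44 -> lo=[1, 2] hi=[35, 44] -> (len(lo)=2, len(hi)=2, max(lo)=2)
Step 5: insert 48 -> lo=[1, 2, 35] hi=[44, 48] -> (len(lo)=3, len(hi)=2, max(lo)=35)
Step 6: insert 9 -> lo=[1, 2, 9] hi=[35, 44, 48] -> (len(lo)=3, len(hi)=3, max(lo)=9)
Step 7: insert 43 -> lo=[1, 2, 9, 35] hi=[43, 44, 48] -> (len(lo)=4, len(hi)=3, max(lo)=35)
Step 8: insert 42 -> lo=[1, 2, 9, 35] hi=[42, 43, 44, 48] -> (len(lo)=4, len(hi)=4, max(lo)=35)
Step 9: insert 44 -> lo=[1, 2, 9, 35, 42] hi=[43, 44, 44, 48] -> (len(lo)=5, len(hi)=4, max(lo)=42)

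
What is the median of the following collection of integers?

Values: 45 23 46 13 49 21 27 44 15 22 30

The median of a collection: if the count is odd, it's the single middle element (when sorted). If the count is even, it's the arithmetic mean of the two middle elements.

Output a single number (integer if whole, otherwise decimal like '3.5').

Step 1: insert 45 -> lo=[45] (size 1, max 45) hi=[] (size 0) -> median=45
Step 2: insert 23 -> lo=[23] (size 1, max 23) hi=[45] (size 1, min 45) -> median=34
Step 3: insert 46 -> lo=[23, 45] (size 2, max 45) hi=[46] (size 1, min 46) -> median=45
Step 4: insert 13 -> lo=[13, 23] (size 2, max 23) hi=[45, 46] (size 2, min 45) -> median=34
Step 5: insert 49 -> lo=[13, 23, 45] (size 3, max 45) hi=[46, 49] (size 2, min 46) -> median=45
Step 6: insert 21 -> lo=[13, 21, 23] (size 3, max 23) hi=[45, 46, 49] (size 3, min 45) -> median=34
Step 7: insert 27 -> lo=[13, 21, 23, 27] (size 4, max 27) hi=[45, 46, 49] (size 3, min 45) -> median=27
Step 8: insert 44 -> lo=[13, 21, 23, 27] (size 4, max 27) hi=[44, 45, 46, 49] (size 4, min 44) -> median=35.5
Step 9: insert 15 -> lo=[13, 15, 21, 23, 27] (size 5, max 27) hi=[44, 45, 46, 49] (size 4, min 44) -> median=27
Step 10: insert 22 -> lo=[13, 15, 21, 22, 23] (size 5, max 23) hi=[27, 44, 45, 46, 49] (size 5, min 27) -> median=25
Step 11: insert 30 -> lo=[13, 15, 21, 22, 23, 27] (size 6, max 27) hi=[30, 44, 45, 46, 49] (size 5, min 30) -> median=27

Answer: 27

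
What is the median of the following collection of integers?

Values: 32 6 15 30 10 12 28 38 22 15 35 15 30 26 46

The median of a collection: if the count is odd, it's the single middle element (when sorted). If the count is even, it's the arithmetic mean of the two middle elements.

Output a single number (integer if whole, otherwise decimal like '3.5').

Step 1: insert 32 -> lo=[32] (size 1, max 32) hi=[] (size 0) -> median=32
Step 2: insert 6 -> lo=[6] (size 1, max 6) hi=[32] (size 1, min 32) -> median=19
Step 3: insert 15 -> lo=[6, 15] (size 2, max 15) hi=[32] (size 1, min 32) -> median=15
Step 4: insert 30 -> lo=[6, 15] (size 2, max 15) hi=[30, 32] (size 2, min 30) -> median=22.5
Step 5: insert 10 -> lo=[6, 10, 15] (size 3, max 15) hi=[30, 32] (size 2, min 30) -> median=15
Step 6: insert 12 -> lo=[6, 10, 12] (size 3, max 12) hi=[15, 30, 32] (size 3, min 15) -> median=13.5
Step 7: insert 28 -> lo=[6, 10, 12, 15] (size 4, max 15) hi=[28, 30, 32] (size 3, min 28) -> median=15
Step 8: insert 38 -> lo=[6, 10, 12, 15] (size 4, max 15) hi=[28, 30, 32, 38] (size 4, min 28) -> median=21.5
Step 9: insert 22 -> lo=[6, 10, 12, 15, 22] (size 5, max 22) hi=[28, 30, 32, 38] (size 4, min 28) -> median=22
Step 10: insert 15 -> lo=[6, 10, 12, 15, 15] (size 5, max 15) hi=[22, 28, 30, 32, 38] (size 5, min 22) -> median=18.5
Step 11: insert 35 -> lo=[6, 10, 12, 15, 15, 22] (size 6, max 22) hi=[28, 30, 32, 35, 38] (size 5, min 28) -> median=22
Step 12: insert 15 -> lo=[6, 10, 12, 15, 15, 15] (size 6, max 15) hi=[22, 28, 30, 32, 35, 38] (size 6, min 22) -> median=18.5
Step 13: insert 30 -> lo=[6, 10, 12, 15, 15, 15, 22] (size 7, max 22) hi=[28, 30, 30, 32, 35, 38] (size 6, min 28) -> median=22
Step 14: insert 26 -> lo=[6, 10, 12, 15, 15, 15, 22] (size 7, max 22) hi=[26, 28, 30, 30, 32, 35, 38] (size 7, min 26) -> median=24
Step 15: insert 46 -> lo=[6, 10, 12, 15, 15, 15, 22, 26] (size 8, max 26) hi=[28, 30, 30, 32, 35, 38, 46] (size 7, min 28) -> median=26

Answer: 26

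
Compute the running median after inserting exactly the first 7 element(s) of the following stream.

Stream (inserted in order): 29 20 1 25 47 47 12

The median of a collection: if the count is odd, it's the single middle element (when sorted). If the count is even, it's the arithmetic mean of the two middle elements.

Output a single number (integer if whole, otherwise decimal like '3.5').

Step 1: insert 29 -> lo=[29] (size 1, max 29) hi=[] (size 0) -> median=29
Step 2: insert 20 -> lo=[20] (size 1, max 20) hi=[29] (size 1, min 29) -> median=24.5
Step 3: insert 1 -> lo=[1, 20] (size 2, max 20) hi=[29] (size 1, min 29) -> median=20
Step 4: insert 25 -> lo=[1, 20] (size 2, max 20) hi=[25, 29] (size 2, min 25) -> median=22.5
Step 5: insert 47 -> lo=[1, 20, 25] (size 3, max 25) hi=[29, 47] (size 2, min 29) -> median=25
Step 6: insert 47 -> lo=[1, 20, 25] (size 3, max 25) hi=[29, 47, 47] (size 3, min 29) -> median=27
Step 7: insert 12 -> lo=[1, 12, 20, 25] (size 4, max 25) hi=[29, 47, 47] (size 3, min 29) -> median=25

Answer: 25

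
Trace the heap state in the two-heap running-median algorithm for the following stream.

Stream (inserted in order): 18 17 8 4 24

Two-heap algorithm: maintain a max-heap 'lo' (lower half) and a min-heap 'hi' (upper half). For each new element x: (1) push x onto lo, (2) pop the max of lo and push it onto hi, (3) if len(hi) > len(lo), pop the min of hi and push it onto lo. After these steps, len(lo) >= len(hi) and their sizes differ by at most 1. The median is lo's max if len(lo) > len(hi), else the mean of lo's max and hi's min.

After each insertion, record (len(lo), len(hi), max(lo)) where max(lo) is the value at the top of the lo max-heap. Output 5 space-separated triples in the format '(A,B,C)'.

Step 1: insert 18 -> lo=[18] hi=[] -> (len(lo)=1, len(hi)=0, max(lo)=18)
Step 2: insert 17 -> lo=[17] hi=[18] -> (len(lo)=1, len(hi)=1, max(lo)=17)
Step 3: insert 8 -> lo=[8, 17] hi=[18] -> (len(lo)=2, len(hi)=1, max(lo)=17)
Step 4: insert 4 -> lo=[4, 8] hi=[17, 18] -> (len(lo)=2, len(hi)=2, max(lo)=8)
Step 5: insert 24 -> lo=[4, 8, 17] hi=[18, 24] -> (len(lo)=3, len(hi)=2, max(lo)=17)

Answer: (1,0,18) (1,1,17) (2,1,17) (2,2,8) (3,2,17)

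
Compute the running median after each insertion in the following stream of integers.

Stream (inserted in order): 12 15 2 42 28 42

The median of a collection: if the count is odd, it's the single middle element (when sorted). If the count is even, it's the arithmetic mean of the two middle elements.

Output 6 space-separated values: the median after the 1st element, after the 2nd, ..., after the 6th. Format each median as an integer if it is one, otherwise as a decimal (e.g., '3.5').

Answer: 12 13.5 12 13.5 15 21.5

Derivation:
Step 1: insert 12 -> lo=[12] (size 1, max 12) hi=[] (size 0) -> median=12
Step 2: insert 15 -> lo=[12] (size 1, max 12) hi=[15] (size 1, min 15) -> median=13.5
Step 3: insert 2 -> lo=[2, 12] (size 2, max 12) hi=[15] (size 1, min 15) -> median=12
Step 4: insert 42 -> lo=[2, 12] (size 2, max 12) hi=[15, 42] (size 2, min 15) -> median=13.5
Step 5: insert 28 -> lo=[2, 12, 15] (size 3, max 15) hi=[28, 42] (size 2, min 28) -> median=15
Step 6: insert 42 -> lo=[2, 12, 15] (size 3, max 15) hi=[28, 42, 42] (size 3, min 28) -> median=21.5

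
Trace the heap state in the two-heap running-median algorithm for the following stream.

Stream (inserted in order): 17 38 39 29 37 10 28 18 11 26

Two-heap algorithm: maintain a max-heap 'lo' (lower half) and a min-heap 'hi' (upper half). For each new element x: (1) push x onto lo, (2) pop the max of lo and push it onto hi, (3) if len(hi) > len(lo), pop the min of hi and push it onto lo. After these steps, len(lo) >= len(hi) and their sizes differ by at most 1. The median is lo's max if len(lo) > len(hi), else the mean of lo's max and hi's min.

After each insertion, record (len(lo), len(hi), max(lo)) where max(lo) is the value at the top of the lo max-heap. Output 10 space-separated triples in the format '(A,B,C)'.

Step 1: insert 17 -> lo=[17] hi=[] -> (len(lo)=1, len(hi)=0, max(lo)=17)
Step 2: insert 38 -> lo=[17] hi=[38] -> (len(lo)=1, len(hi)=1, max(lo)=17)
Step 3: insert 39 -> lo=[17, 38] hi=[39] -> (len(lo)=2, len(hi)=1, max(lo)=38)
Step 4: insert 29 -> lo=[17, 29] hi=[38, 39] -> (len(lo)=2, len(hi)=2, max(lo)=29)
Step 5: insert 37 -> lo=[17, 29, 37] hi=[38, 39] -> (len(lo)=3, len(hi)=2, max(lo)=37)
Step 6: insert 10 -> lo=[10, 17, 29] hi=[37, 38, 39] -> (len(lo)=3, len(hi)=3, max(lo)=29)
Step 7: insert 28 -> lo=[10, 17, 28, 29] hi=[37, 38, 39] -> (len(lo)=4, len(hi)=3, max(lo)=29)
Step 8: insert 18 -> lo=[10, 17, 18, 28] hi=[29, 37, 38, 39] -> (len(lo)=4, len(hi)=4, max(lo)=28)
Step 9: insert 11 -> lo=[10, 11, 17, 18, 28] hi=[29, 37, 38, 39] -> (len(lo)=5, len(hi)=4, max(lo)=28)
Step 10: insert 26 -> lo=[10, 11, 17, 18, 26] hi=[28, 29, 37, 38, 39] -> (len(lo)=5, len(hi)=5, max(lo)=26)

Answer: (1,0,17) (1,1,17) (2,1,38) (2,2,29) (3,2,37) (3,3,29) (4,3,29) (4,4,28) (5,4,28) (5,5,26)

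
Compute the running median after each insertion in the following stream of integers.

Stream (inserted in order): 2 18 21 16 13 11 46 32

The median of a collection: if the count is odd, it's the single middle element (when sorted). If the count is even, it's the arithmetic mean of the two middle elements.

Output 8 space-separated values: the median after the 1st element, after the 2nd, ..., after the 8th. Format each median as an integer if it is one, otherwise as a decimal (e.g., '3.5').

Answer: 2 10 18 17 16 14.5 16 17

Derivation:
Step 1: insert 2 -> lo=[2] (size 1, max 2) hi=[] (size 0) -> median=2
Step 2: insert 18 -> lo=[2] (size 1, max 2) hi=[18] (size 1, min 18) -> median=10
Step 3: insert 21 -> lo=[2, 18] (size 2, max 18) hi=[21] (size 1, min 21) -> median=18
Step 4: insert 16 -> lo=[2, 16] (size 2, max 16) hi=[18, 21] (size 2, min 18) -> median=17
Step 5: insert 13 -> lo=[2, 13, 16] (size 3, max 16) hi=[18, 21] (size 2, min 18) -> median=16
Step 6: insert 11 -> lo=[2, 11, 13] (size 3, max 13) hi=[16, 18, 21] (size 3, min 16) -> median=14.5
Step 7: insert 46 -> lo=[2, 11, 13, 16] (size 4, max 16) hi=[18, 21, 46] (size 3, min 18) -> median=16
Step 8: insert 32 -> lo=[2, 11, 13, 16] (size 4, max 16) hi=[18, 21, 32, 46] (size 4, min 18) -> median=17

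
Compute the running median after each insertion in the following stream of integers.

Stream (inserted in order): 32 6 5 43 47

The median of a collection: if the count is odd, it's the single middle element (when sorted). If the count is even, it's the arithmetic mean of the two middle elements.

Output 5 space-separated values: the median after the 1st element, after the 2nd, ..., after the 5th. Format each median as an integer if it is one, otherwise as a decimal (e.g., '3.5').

Answer: 32 19 6 19 32

Derivation:
Step 1: insert 32 -> lo=[32] (size 1, max 32) hi=[] (size 0) -> median=32
Step 2: insert 6 -> lo=[6] (size 1, max 6) hi=[32] (size 1, min 32) -> median=19
Step 3: insert 5 -> lo=[5, 6] (size 2, max 6) hi=[32] (size 1, min 32) -> median=6
Step 4: insert 43 -> lo=[5, 6] (size 2, max 6) hi=[32, 43] (size 2, min 32) -> median=19
Step 5: insert 47 -> lo=[5, 6, 32] (size 3, max 32) hi=[43, 47] (size 2, min 43) -> median=32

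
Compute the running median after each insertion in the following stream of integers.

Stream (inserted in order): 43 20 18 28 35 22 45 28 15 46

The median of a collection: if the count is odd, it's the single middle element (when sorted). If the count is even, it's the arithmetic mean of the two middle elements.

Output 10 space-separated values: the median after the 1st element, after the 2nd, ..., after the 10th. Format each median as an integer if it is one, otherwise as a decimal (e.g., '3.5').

Step 1: insert 43 -> lo=[43] (size 1, max 43) hi=[] (size 0) -> median=43
Step 2: insert 20 -> lo=[20] (size 1, max 20) hi=[43] (size 1, min 43) -> median=31.5
Step 3: insert 18 -> lo=[18, 20] (size 2, max 20) hi=[43] (size 1, min 43) -> median=20
Step 4: insert 28 -> lo=[18, 20] (size 2, max 20) hi=[28, 43] (size 2, min 28) -> median=24
Step 5: insert 35 -> lo=[18, 20, 28] (size 3, max 28) hi=[35, 43] (size 2, min 35) -> median=28
Step 6: insert 22 -> lo=[18, 20, 22] (size 3, max 22) hi=[28, 35, 43] (size 3, min 28) -> median=25
Step 7: insert 45 -> lo=[18, 20, 22, 28] (size 4, max 28) hi=[35, 43, 45] (size 3, min 35) -> median=28
Step 8: insert 28 -> lo=[18, 20, 22, 28] (size 4, max 28) hi=[28, 35, 43, 45] (size 4, min 28) -> median=28
Step 9: insert 15 -> lo=[15, 18, 20, 22, 28] (size 5, max 28) hi=[28, 35, 43, 45] (size 4, min 28) -> median=28
Step 10: insert 46 -> lo=[15, 18, 20, 22, 28] (size 5, max 28) hi=[28, 35, 43, 45, 46] (size 5, min 28) -> median=28

Answer: 43 31.5 20 24 28 25 28 28 28 28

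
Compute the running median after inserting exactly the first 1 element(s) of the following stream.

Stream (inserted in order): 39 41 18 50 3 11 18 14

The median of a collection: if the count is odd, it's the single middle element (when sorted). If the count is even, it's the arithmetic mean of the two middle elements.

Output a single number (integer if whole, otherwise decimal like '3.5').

Step 1: insert 39 -> lo=[39] (size 1, max 39) hi=[] (size 0) -> median=39

Answer: 39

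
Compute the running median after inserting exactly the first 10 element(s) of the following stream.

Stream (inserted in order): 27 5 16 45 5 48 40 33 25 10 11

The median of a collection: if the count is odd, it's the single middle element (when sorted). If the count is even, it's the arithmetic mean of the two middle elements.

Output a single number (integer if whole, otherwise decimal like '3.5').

Step 1: insert 27 -> lo=[27] (size 1, max 27) hi=[] (size 0) -> median=27
Step 2: insert 5 -> lo=[5] (size 1, max 5) hi=[27] (size 1, min 27) -> median=16
Step 3: insert 16 -> lo=[5, 16] (size 2, max 16) hi=[27] (size 1, min 27) -> median=16
Step 4: insert 45 -> lo=[5, 16] (size 2, max 16) hi=[27, 45] (size 2, min 27) -> median=21.5
Step 5: insert 5 -> lo=[5, 5, 16] (size 3, max 16) hi=[27, 45] (size 2, min 27) -> median=16
Step 6: insert 48 -> lo=[5, 5, 16] (size 3, max 16) hi=[27, 45, 48] (size 3, min 27) -> median=21.5
Step 7: insert 40 -> lo=[5, 5, 16, 27] (size 4, max 27) hi=[40, 45, 48] (size 3, min 40) -> median=27
Step 8: insert 33 -> lo=[5, 5, 16, 27] (size 4, max 27) hi=[33, 40, 45, 48] (size 4, min 33) -> median=30
Step 9: insert 25 -> lo=[5, 5, 16, 25, 27] (size 5, max 27) hi=[33, 40, 45, 48] (size 4, min 33) -> median=27
Step 10: insert 10 -> lo=[5, 5, 10, 16, 25] (size 5, max 25) hi=[27, 33, 40, 45, 48] (size 5, min 27) -> median=26

Answer: 26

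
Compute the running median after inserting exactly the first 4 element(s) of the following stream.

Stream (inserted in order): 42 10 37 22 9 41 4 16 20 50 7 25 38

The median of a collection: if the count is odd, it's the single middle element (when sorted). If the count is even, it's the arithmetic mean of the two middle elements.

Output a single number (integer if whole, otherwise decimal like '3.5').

Answer: 29.5

Derivation:
Step 1: insert 42 -> lo=[42] (size 1, max 42) hi=[] (size 0) -> median=42
Step 2: insert 10 -> lo=[10] (size 1, max 10) hi=[42] (size 1, min 42) -> median=26
Step 3: insert 37 -> lo=[10, 37] (size 2, max 37) hi=[42] (size 1, min 42) -> median=37
Step 4: insert 22 -> lo=[10, 22] (size 2, max 22) hi=[37, 42] (size 2, min 37) -> median=29.5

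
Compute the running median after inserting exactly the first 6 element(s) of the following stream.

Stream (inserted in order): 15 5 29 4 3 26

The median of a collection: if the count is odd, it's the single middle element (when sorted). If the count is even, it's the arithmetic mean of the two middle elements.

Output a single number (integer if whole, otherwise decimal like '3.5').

Answer: 10

Derivation:
Step 1: insert 15 -> lo=[15] (size 1, max 15) hi=[] (size 0) -> median=15
Step 2: insert 5 -> lo=[5] (size 1, max 5) hi=[15] (size 1, min 15) -> median=10
Step 3: insert 29 -> lo=[5, 15] (size 2, max 15) hi=[29] (size 1, min 29) -> median=15
Step 4: insert 4 -> lo=[4, 5] (size 2, max 5) hi=[15, 29] (size 2, min 15) -> median=10
Step 5: insert 3 -> lo=[3, 4, 5] (size 3, max 5) hi=[15, 29] (size 2, min 15) -> median=5
Step 6: insert 26 -> lo=[3, 4, 5] (size 3, max 5) hi=[15, 26, 29] (size 3, min 15) -> median=10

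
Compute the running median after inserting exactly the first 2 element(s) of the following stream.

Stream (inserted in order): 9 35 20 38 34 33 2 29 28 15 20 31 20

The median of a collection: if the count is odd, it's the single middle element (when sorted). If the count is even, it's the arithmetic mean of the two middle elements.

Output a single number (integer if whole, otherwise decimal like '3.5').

Answer: 22

Derivation:
Step 1: insert 9 -> lo=[9] (size 1, max 9) hi=[] (size 0) -> median=9
Step 2: insert 35 -> lo=[9] (size 1, max 9) hi=[35] (size 1, min 35) -> median=22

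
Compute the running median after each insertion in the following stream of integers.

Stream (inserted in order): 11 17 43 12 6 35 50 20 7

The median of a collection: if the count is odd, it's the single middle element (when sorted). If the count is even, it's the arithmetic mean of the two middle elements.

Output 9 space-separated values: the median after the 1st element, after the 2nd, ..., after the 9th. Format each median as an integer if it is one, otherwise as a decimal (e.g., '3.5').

Answer: 11 14 17 14.5 12 14.5 17 18.5 17

Derivation:
Step 1: insert 11 -> lo=[11] (size 1, max 11) hi=[] (size 0) -> median=11
Step 2: insert 17 -> lo=[11] (size 1, max 11) hi=[17] (size 1, min 17) -> median=14
Step 3: insert 43 -> lo=[11, 17] (size 2, max 17) hi=[43] (size 1, min 43) -> median=17
Step 4: insert 12 -> lo=[11, 12] (size 2, max 12) hi=[17, 43] (size 2, min 17) -> median=14.5
Step 5: insert 6 -> lo=[6, 11, 12] (size 3, max 12) hi=[17, 43] (size 2, min 17) -> median=12
Step 6: insert 35 -> lo=[6, 11, 12] (size 3, max 12) hi=[17, 35, 43] (size 3, min 17) -> median=14.5
Step 7: insert 50 -> lo=[6, 11, 12, 17] (size 4, max 17) hi=[35, 43, 50] (size 3, min 35) -> median=17
Step 8: insert 20 -> lo=[6, 11, 12, 17] (size 4, max 17) hi=[20, 35, 43, 50] (size 4, min 20) -> median=18.5
Step 9: insert 7 -> lo=[6, 7, 11, 12, 17] (size 5, max 17) hi=[20, 35, 43, 50] (size 4, min 20) -> median=17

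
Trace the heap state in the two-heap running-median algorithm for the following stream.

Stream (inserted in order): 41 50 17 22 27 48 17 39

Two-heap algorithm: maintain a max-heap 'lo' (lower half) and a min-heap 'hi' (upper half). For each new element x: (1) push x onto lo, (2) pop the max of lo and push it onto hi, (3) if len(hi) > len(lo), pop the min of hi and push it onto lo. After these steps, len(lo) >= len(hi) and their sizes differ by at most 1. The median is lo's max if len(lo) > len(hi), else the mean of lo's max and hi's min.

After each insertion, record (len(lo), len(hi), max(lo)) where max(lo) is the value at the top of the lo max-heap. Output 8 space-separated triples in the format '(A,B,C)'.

Step 1: insert 41 -> lo=[41] hi=[] -> (len(lo)=1, len(hi)=0, max(lo)=41)
Step 2: insert 50 -> lo=[41] hi=[50] -> (len(lo)=1, len(hi)=1, max(lo)=41)
Step 3: insert 17 -> lo=[17, 41] hi=[50] -> (len(lo)=2, len(hi)=1, max(lo)=41)
Step 4: insert 22 -> lo=[17, 22] hi=[41, 50] -> (len(lo)=2, len(hi)=2, max(lo)=22)
Step 5: insert 27 -> lo=[17, 22, 27] hi=[41, 50] -> (len(lo)=3, len(hi)=2, max(lo)=27)
Step 6: insert 48 -> lo=[17, 22, 27] hi=[41, 48, 50] -> (len(lo)=3, len(hi)=3, max(lo)=27)
Step 7: insert 17 -> lo=[17, 17, 22, 27] hi=[41, 48, 50] -> (len(lo)=4, len(hi)=3, max(lo)=27)
Step 8: insert 39 -> lo=[17, 17, 22, 27] hi=[39, 41, 48, 50] -> (len(lo)=4, len(hi)=4, max(lo)=27)

Answer: (1,0,41) (1,1,41) (2,1,41) (2,2,22) (3,2,27) (3,3,27) (4,3,27) (4,4,27)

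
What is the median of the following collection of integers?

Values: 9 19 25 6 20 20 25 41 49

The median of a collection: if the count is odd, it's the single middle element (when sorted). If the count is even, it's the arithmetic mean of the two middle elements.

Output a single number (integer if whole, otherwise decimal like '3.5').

Step 1: insert 9 -> lo=[9] (size 1, max 9) hi=[] (size 0) -> median=9
Step 2: insert 19 -> lo=[9] (size 1, max 9) hi=[19] (size 1, min 19) -> median=14
Step 3: insert 25 -> lo=[9, 19] (size 2, max 19) hi=[25] (size 1, min 25) -> median=19
Step 4: insert 6 -> lo=[6, 9] (size 2, max 9) hi=[19, 25] (size 2, min 19) -> median=14
Step 5: insert 20 -> lo=[6, 9, 19] (size 3, max 19) hi=[20, 25] (size 2, min 20) -> median=19
Step 6: insert 20 -> lo=[6, 9, 19] (size 3, max 19) hi=[20, 20, 25] (size 3, min 20) -> median=19.5
Step 7: insert 25 -> lo=[6, 9, 19, 20] (size 4, max 20) hi=[20, 25, 25] (size 3, min 20) -> median=20
Step 8: insert 41 -> lo=[6, 9, 19, 20] (size 4, max 20) hi=[20, 25, 25, 41] (size 4, min 20) -> median=20
Step 9: insert 49 -> lo=[6, 9, 19, 20, 20] (size 5, max 20) hi=[25, 25, 41, 49] (size 4, min 25) -> median=20

Answer: 20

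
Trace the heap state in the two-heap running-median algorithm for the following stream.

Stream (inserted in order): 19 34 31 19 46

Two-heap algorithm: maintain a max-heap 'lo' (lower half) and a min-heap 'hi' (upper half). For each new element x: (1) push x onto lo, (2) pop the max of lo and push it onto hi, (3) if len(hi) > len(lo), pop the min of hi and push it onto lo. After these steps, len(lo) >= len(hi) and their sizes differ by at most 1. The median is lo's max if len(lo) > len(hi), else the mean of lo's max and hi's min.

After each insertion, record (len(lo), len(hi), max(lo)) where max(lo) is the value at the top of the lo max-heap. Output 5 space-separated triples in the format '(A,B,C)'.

Answer: (1,0,19) (1,1,19) (2,1,31) (2,2,19) (3,2,31)

Derivation:
Step 1: insert 19 -> lo=[19] hi=[] -> (len(lo)=1, len(hi)=0, max(lo)=19)
Step 2: insert 34 -> lo=[19] hi=[34] -> (len(lo)=1, len(hi)=1, max(lo)=19)
Step 3: insert 31 -> lo=[19, 31] hi=[34] -> (len(lo)=2, len(hi)=1, max(lo)=31)
Step 4: insert 19 -> lo=[19, 19] hi=[31, 34] -> (len(lo)=2, len(hi)=2, max(lo)=19)
Step 5: insert 46 -> lo=[19, 19, 31] hi=[34, 46] -> (len(lo)=3, len(hi)=2, max(lo)=31)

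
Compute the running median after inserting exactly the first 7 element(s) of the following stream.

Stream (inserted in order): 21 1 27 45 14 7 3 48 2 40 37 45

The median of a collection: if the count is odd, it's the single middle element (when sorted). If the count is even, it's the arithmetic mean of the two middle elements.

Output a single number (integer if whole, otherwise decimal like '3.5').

Answer: 14

Derivation:
Step 1: insert 21 -> lo=[21] (size 1, max 21) hi=[] (size 0) -> median=21
Step 2: insert 1 -> lo=[1] (size 1, max 1) hi=[21] (size 1, min 21) -> median=11
Step 3: insert 27 -> lo=[1, 21] (size 2, max 21) hi=[27] (size 1, min 27) -> median=21
Step 4: insert 45 -> lo=[1, 21] (size 2, max 21) hi=[27, 45] (size 2, min 27) -> median=24
Step 5: insert 14 -> lo=[1, 14, 21] (size 3, max 21) hi=[27, 45] (size 2, min 27) -> median=21
Step 6: insert 7 -> lo=[1, 7, 14] (size 3, max 14) hi=[21, 27, 45] (size 3, min 21) -> median=17.5
Step 7: insert 3 -> lo=[1, 3, 7, 14] (size 4, max 14) hi=[21, 27, 45] (size 3, min 21) -> median=14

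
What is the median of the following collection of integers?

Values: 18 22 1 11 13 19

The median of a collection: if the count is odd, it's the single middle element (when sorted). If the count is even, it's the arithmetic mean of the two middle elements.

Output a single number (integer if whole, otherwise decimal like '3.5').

Answer: 15.5

Derivation:
Step 1: insert 18 -> lo=[18] (size 1, max 18) hi=[] (size 0) -> median=18
Step 2: insert 22 -> lo=[18] (size 1, max 18) hi=[22] (size 1, min 22) -> median=20
Step 3: insert 1 -> lo=[1, 18] (size 2, max 18) hi=[22] (size 1, min 22) -> median=18
Step 4: insert 11 -> lo=[1, 11] (size 2, max 11) hi=[18, 22] (size 2, min 18) -> median=14.5
Step 5: insert 13 -> lo=[1, 11, 13] (size 3, max 13) hi=[18, 22] (size 2, min 18) -> median=13
Step 6: insert 19 -> lo=[1, 11, 13] (size 3, max 13) hi=[18, 19, 22] (size 3, min 18) -> median=15.5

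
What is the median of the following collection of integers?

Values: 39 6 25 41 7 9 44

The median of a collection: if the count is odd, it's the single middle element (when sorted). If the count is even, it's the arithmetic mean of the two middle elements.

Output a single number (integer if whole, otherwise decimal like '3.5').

Answer: 25

Derivation:
Step 1: insert 39 -> lo=[39] (size 1, max 39) hi=[] (size 0) -> median=39
Step 2: insert 6 -> lo=[6] (size 1, max 6) hi=[39] (size 1, min 39) -> median=22.5
Step 3: insert 25 -> lo=[6, 25] (size 2, max 25) hi=[39] (size 1, min 39) -> median=25
Step 4: insert 41 -> lo=[6, 25] (size 2, max 25) hi=[39, 41] (size 2, min 39) -> median=32
Step 5: insert 7 -> lo=[6, 7, 25] (size 3, max 25) hi=[39, 41] (size 2, min 39) -> median=25
Step 6: insert 9 -> lo=[6, 7, 9] (size 3, max 9) hi=[25, 39, 41] (size 3, min 25) -> median=17
Step 7: insert 44 -> lo=[6, 7, 9, 25] (size 4, max 25) hi=[39, 41, 44] (size 3, min 39) -> median=25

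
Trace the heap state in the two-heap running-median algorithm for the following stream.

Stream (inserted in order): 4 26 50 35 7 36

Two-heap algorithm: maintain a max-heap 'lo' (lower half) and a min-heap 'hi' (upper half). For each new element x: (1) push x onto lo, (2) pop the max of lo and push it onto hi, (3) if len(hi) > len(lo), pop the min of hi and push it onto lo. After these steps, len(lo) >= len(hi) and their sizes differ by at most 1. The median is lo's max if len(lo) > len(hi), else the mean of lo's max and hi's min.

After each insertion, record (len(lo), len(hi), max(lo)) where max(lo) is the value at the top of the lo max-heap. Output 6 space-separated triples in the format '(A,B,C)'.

Answer: (1,0,4) (1,1,4) (2,1,26) (2,2,26) (3,2,26) (3,3,26)

Derivation:
Step 1: insert 4 -> lo=[4] hi=[] -> (len(lo)=1, len(hi)=0, max(lo)=4)
Step 2: insert 26 -> lo=[4] hi=[26] -> (len(lo)=1, len(hi)=1, max(lo)=4)
Step 3: insert 50 -> lo=[4, 26] hi=[50] -> (len(lo)=2, len(hi)=1, max(lo)=26)
Step 4: insert 35 -> lo=[4, 26] hi=[35, 50] -> (len(lo)=2, len(hi)=2, max(lo)=26)
Step 5: insert 7 -> lo=[4, 7, 26] hi=[35, 50] -> (len(lo)=3, len(hi)=2, max(lo)=26)
Step 6: insert 36 -> lo=[4, 7, 26] hi=[35, 36, 50] -> (len(lo)=3, len(hi)=3, max(lo)=26)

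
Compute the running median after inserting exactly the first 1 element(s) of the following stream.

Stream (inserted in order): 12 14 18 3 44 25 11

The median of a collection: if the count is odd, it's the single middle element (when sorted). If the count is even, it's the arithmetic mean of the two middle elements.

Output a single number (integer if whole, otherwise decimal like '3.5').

Step 1: insert 12 -> lo=[12] (size 1, max 12) hi=[] (size 0) -> median=12

Answer: 12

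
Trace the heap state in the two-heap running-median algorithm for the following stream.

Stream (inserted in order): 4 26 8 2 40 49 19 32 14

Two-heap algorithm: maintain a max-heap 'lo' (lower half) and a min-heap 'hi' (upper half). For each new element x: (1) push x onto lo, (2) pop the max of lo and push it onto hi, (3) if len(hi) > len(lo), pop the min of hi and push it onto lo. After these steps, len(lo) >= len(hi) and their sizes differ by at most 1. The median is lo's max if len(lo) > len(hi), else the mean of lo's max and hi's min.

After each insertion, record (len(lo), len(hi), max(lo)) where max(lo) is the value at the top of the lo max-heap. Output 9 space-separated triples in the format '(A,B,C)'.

Step 1: insert 4 -> lo=[4] hi=[] -> (len(lo)=1, len(hi)=0, max(lo)=4)
Step 2: insert 26 -> lo=[4] hi=[26] -> (len(lo)=1, len(hi)=1, max(lo)=4)
Step 3: insert 8 -> lo=[4, 8] hi=[26] -> (len(lo)=2, len(hi)=1, max(lo)=8)
Step 4: insert 2 -> lo=[2, 4] hi=[8, 26] -> (len(lo)=2, len(hi)=2, max(lo)=4)
Step 5: insert 40 -> lo=[2, 4, 8] hi=[26, 40] -> (len(lo)=3, len(hi)=2, max(lo)=8)
Step 6: insert 49 -> lo=[2, 4, 8] hi=[26, 40, 49] -> (len(lo)=3, len(hi)=3, max(lo)=8)
Step 7: insert 19 -> lo=[2, 4, 8, 19] hi=[26, 40, 49] -> (len(lo)=4, len(hi)=3, max(lo)=19)
Step 8: insert 32 -> lo=[2, 4, 8, 19] hi=[26, 32, 40, 49] -> (len(lo)=4, len(hi)=4, max(lo)=19)
Step 9: insert 14 -> lo=[2, 4, 8, 14, 19] hi=[26, 32, 40, 49] -> (len(lo)=5, len(hi)=4, max(lo)=19)

Answer: (1,0,4) (1,1,4) (2,1,8) (2,2,4) (3,2,8) (3,3,8) (4,3,19) (4,4,19) (5,4,19)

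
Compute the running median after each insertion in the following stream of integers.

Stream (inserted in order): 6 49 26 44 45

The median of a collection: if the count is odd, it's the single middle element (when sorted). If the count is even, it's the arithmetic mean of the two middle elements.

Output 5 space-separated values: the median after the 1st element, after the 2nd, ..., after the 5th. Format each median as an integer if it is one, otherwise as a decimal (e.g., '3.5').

Answer: 6 27.5 26 35 44

Derivation:
Step 1: insert 6 -> lo=[6] (size 1, max 6) hi=[] (size 0) -> median=6
Step 2: insert 49 -> lo=[6] (size 1, max 6) hi=[49] (size 1, min 49) -> median=27.5
Step 3: insert 26 -> lo=[6, 26] (size 2, max 26) hi=[49] (size 1, min 49) -> median=26
Step 4: insert 44 -> lo=[6, 26] (size 2, max 26) hi=[44, 49] (size 2, min 44) -> median=35
Step 5: insert 45 -> lo=[6, 26, 44] (size 3, max 44) hi=[45, 49] (size 2, min 45) -> median=44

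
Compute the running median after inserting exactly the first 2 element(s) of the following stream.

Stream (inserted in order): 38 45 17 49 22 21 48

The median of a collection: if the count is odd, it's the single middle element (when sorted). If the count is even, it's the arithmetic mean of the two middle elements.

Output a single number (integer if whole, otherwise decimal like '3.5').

Answer: 41.5

Derivation:
Step 1: insert 38 -> lo=[38] (size 1, max 38) hi=[] (size 0) -> median=38
Step 2: insert 45 -> lo=[38] (size 1, max 38) hi=[45] (size 1, min 45) -> median=41.5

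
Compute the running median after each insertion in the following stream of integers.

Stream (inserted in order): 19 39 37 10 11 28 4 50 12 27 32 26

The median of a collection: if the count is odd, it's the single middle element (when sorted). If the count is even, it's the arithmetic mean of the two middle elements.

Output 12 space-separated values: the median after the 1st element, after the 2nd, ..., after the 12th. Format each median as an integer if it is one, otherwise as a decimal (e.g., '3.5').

Step 1: insert 19 -> lo=[19] (size 1, max 19) hi=[] (size 0) -> median=19
Step 2: insert 39 -> lo=[19] (size 1, max 19) hi=[39] (size 1, min 39) -> median=29
Step 3: insert 37 -> lo=[19, 37] (size 2, max 37) hi=[39] (size 1, min 39) -> median=37
Step 4: insert 10 -> lo=[10, 19] (size 2, max 19) hi=[37, 39] (size 2, min 37) -> median=28
Step 5: insert 11 -> lo=[10, 11, 19] (size 3, max 19) hi=[37, 39] (size 2, min 37) -> median=19
Step 6: insert 28 -> lo=[10, 11, 19] (size 3, max 19) hi=[28, 37, 39] (size 3, min 28) -> median=23.5
Step 7: insert 4 -> lo=[4, 10, 11, 19] (size 4, max 19) hi=[28, 37, 39] (size 3, min 28) -> median=19
Step 8: insert 50 -> lo=[4, 10, 11, 19] (size 4, max 19) hi=[28, 37, 39, 50] (size 4, min 28) -> median=23.5
Step 9: insert 12 -> lo=[4, 10, 11, 12, 19] (size 5, max 19) hi=[28, 37, 39, 50] (size 4, min 28) -> median=19
Step 10: insert 27 -> lo=[4, 10, 11, 12, 19] (size 5, max 19) hi=[27, 28, 37, 39, 50] (size 5, min 27) -> median=23
Step 11: insert 32 -> lo=[4, 10, 11, 12, 19, 27] (size 6, max 27) hi=[28, 32, 37, 39, 50] (size 5, min 28) -> median=27
Step 12: insert 26 -> lo=[4, 10, 11, 12, 19, 26] (size 6, max 26) hi=[27, 28, 32, 37, 39, 50] (size 6, min 27) -> median=26.5

Answer: 19 29 37 28 19 23.5 19 23.5 19 23 27 26.5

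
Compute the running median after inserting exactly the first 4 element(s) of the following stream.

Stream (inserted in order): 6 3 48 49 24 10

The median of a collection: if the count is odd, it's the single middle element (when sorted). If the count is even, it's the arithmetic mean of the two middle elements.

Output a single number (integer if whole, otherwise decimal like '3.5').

Answer: 27

Derivation:
Step 1: insert 6 -> lo=[6] (size 1, max 6) hi=[] (size 0) -> median=6
Step 2: insert 3 -> lo=[3] (size 1, max 3) hi=[6] (size 1, min 6) -> median=4.5
Step 3: insert 48 -> lo=[3, 6] (size 2, max 6) hi=[48] (size 1, min 48) -> median=6
Step 4: insert 49 -> lo=[3, 6] (size 2, max 6) hi=[48, 49] (size 2, min 48) -> median=27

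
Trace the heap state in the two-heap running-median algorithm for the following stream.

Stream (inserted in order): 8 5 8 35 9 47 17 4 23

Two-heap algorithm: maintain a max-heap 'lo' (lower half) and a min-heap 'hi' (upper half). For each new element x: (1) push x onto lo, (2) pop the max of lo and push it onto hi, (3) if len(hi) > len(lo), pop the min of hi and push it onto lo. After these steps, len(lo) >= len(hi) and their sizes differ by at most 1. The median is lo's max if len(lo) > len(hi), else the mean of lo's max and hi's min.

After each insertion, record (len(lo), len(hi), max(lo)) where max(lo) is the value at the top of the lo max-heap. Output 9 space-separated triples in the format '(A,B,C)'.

Step 1: insert 8 -> lo=[8] hi=[] -> (len(lo)=1, len(hi)=0, max(lo)=8)
Step 2: insert 5 -> lo=[5] hi=[8] -> (len(lo)=1, len(hi)=1, max(lo)=5)
Step 3: insert 8 -> lo=[5, 8] hi=[8] -> (len(lo)=2, len(hi)=1, max(lo)=8)
Step 4: insert 35 -> lo=[5, 8] hi=[8, 35] -> (len(lo)=2, len(hi)=2, max(lo)=8)
Step 5: insert 9 -> lo=[5, 8, 8] hi=[9, 35] -> (len(lo)=3, len(hi)=2, max(lo)=8)
Step 6: insert 47 -> lo=[5, 8, 8] hi=[9, 35, 47] -> (len(lo)=3, len(hi)=3, max(lo)=8)
Step 7: insert 17 -> lo=[5, 8, 8, 9] hi=[17, 35, 47] -> (len(lo)=4, len(hi)=3, max(lo)=9)
Step 8: insert 4 -> lo=[4, 5, 8, 8] hi=[9, 17, 35, 47] -> (len(lo)=4, len(hi)=4, max(lo)=8)
Step 9: insert 23 -> lo=[4, 5, 8, 8, 9] hi=[17, 23, 35, 47] -> (len(lo)=5, len(hi)=4, max(lo)=9)

Answer: (1,0,8) (1,1,5) (2,1,8) (2,2,8) (3,2,8) (3,3,8) (4,3,9) (4,4,8) (5,4,9)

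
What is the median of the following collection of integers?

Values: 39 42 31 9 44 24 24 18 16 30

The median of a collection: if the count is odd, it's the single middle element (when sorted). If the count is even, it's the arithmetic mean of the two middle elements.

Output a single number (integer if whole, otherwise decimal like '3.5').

Step 1: insert 39 -> lo=[39] (size 1, max 39) hi=[] (size 0) -> median=39
Step 2: insert 42 -> lo=[39] (size 1, max 39) hi=[42] (size 1, min 42) -> median=40.5
Step 3: insert 31 -> lo=[31, 39] (size 2, max 39) hi=[42] (size 1, min 42) -> median=39
Step 4: insert 9 -> lo=[9, 31] (size 2, max 31) hi=[39, 42] (size 2, min 39) -> median=35
Step 5: insert 44 -> lo=[9, 31, 39] (size 3, max 39) hi=[42, 44] (size 2, min 42) -> median=39
Step 6: insert 24 -> lo=[9, 24, 31] (size 3, max 31) hi=[39, 42, 44] (size 3, min 39) -> median=35
Step 7: insert 24 -> lo=[9, 24, 24, 31] (size 4, max 31) hi=[39, 42, 44] (size 3, min 39) -> median=31
Step 8: insert 18 -> lo=[9, 18, 24, 24] (size 4, max 24) hi=[31, 39, 42, 44] (size 4, min 31) -> median=27.5
Step 9: insert 16 -> lo=[9, 16, 18, 24, 24] (size 5, max 24) hi=[31, 39, 42, 44] (size 4, min 31) -> median=24
Step 10: insert 30 -> lo=[9, 16, 18, 24, 24] (size 5, max 24) hi=[30, 31, 39, 42, 44] (size 5, min 30) -> median=27

Answer: 27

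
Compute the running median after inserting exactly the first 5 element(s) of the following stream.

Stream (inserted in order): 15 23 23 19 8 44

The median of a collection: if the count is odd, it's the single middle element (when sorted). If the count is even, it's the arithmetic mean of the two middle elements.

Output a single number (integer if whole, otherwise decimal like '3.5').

Answer: 19

Derivation:
Step 1: insert 15 -> lo=[15] (size 1, max 15) hi=[] (size 0) -> median=15
Step 2: insert 23 -> lo=[15] (size 1, max 15) hi=[23] (size 1, min 23) -> median=19
Step 3: insert 23 -> lo=[15, 23] (size 2, max 23) hi=[23] (size 1, min 23) -> median=23
Step 4: insert 19 -> lo=[15, 19] (size 2, max 19) hi=[23, 23] (size 2, min 23) -> median=21
Step 5: insert 8 -> lo=[8, 15, 19] (size 3, max 19) hi=[23, 23] (size 2, min 23) -> median=19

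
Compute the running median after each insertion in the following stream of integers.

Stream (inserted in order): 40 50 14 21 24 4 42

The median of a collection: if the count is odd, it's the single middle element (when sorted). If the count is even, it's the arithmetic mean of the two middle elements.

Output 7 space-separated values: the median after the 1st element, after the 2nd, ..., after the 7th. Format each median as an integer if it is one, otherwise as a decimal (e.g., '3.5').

Answer: 40 45 40 30.5 24 22.5 24

Derivation:
Step 1: insert 40 -> lo=[40] (size 1, max 40) hi=[] (size 0) -> median=40
Step 2: insert 50 -> lo=[40] (size 1, max 40) hi=[50] (size 1, min 50) -> median=45
Step 3: insert 14 -> lo=[14, 40] (size 2, max 40) hi=[50] (size 1, min 50) -> median=40
Step 4: insert 21 -> lo=[14, 21] (size 2, max 21) hi=[40, 50] (size 2, min 40) -> median=30.5
Step 5: insert 24 -> lo=[14, 21, 24] (size 3, max 24) hi=[40, 50] (size 2, min 40) -> median=24
Step 6: insert 4 -> lo=[4, 14, 21] (size 3, max 21) hi=[24, 40, 50] (size 3, min 24) -> median=22.5
Step 7: insert 42 -> lo=[4, 14, 21, 24] (size 4, max 24) hi=[40, 42, 50] (size 3, min 40) -> median=24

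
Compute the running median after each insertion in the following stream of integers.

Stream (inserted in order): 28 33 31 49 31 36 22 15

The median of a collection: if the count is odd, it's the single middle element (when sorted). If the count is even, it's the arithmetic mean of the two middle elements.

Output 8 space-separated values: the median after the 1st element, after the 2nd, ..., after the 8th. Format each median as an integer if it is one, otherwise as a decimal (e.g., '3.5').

Answer: 28 30.5 31 32 31 32 31 31

Derivation:
Step 1: insert 28 -> lo=[28] (size 1, max 28) hi=[] (size 0) -> median=28
Step 2: insert 33 -> lo=[28] (size 1, max 28) hi=[33] (size 1, min 33) -> median=30.5
Step 3: insert 31 -> lo=[28, 31] (size 2, max 31) hi=[33] (size 1, min 33) -> median=31
Step 4: insert 49 -> lo=[28, 31] (size 2, max 31) hi=[33, 49] (size 2, min 33) -> median=32
Step 5: insert 31 -> lo=[28, 31, 31] (size 3, max 31) hi=[33, 49] (size 2, min 33) -> median=31
Step 6: insert 36 -> lo=[28, 31, 31] (size 3, max 31) hi=[33, 36, 49] (size 3, min 33) -> median=32
Step 7: insert 22 -> lo=[22, 28, 31, 31] (size 4, max 31) hi=[33, 36, 49] (size 3, min 33) -> median=31
Step 8: insert 15 -> lo=[15, 22, 28, 31] (size 4, max 31) hi=[31, 33, 36, 49] (size 4, min 31) -> median=31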